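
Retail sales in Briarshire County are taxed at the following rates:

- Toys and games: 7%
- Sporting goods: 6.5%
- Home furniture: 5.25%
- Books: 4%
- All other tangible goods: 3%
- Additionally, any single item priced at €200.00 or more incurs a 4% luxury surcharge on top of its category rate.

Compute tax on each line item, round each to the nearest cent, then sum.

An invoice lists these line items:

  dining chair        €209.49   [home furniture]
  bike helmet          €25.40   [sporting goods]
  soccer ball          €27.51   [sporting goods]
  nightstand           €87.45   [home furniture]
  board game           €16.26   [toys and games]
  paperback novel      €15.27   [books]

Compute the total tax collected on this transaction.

€29.16

Dining chair €209.49: home furniture → 5.25% + 4% surcharge = 9.25% → €19.38
Bike helmet €25.40: sporting goods → 6.5% → €1.65
Soccer ball €27.51: sporting goods → 6.5% → €1.79
Nightstand €87.45: home furniture → 5.25% → €4.59
Board game €16.26: toys and games → 7% → €1.14
Paperback novel €15.27: books → 4% → €0.61
Total tax = €19.38 + €1.65 + €1.79 + €4.59 + €1.14 + €0.61 = €29.16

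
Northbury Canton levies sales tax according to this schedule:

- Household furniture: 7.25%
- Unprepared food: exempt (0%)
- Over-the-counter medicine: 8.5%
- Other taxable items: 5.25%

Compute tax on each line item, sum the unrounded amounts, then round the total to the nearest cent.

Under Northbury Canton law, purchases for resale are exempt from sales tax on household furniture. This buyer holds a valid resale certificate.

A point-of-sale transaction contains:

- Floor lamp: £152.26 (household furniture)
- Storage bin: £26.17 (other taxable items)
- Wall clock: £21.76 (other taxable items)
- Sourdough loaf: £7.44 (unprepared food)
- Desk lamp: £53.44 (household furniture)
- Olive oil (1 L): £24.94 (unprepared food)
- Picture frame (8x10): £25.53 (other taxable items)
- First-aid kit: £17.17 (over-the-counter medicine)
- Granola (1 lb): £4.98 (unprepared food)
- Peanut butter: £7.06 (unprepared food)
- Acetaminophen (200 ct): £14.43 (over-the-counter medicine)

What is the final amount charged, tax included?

£361.72

Floor lamp £152.26: household furniture, buyer-exempt → 0% → £0.00
Storage bin £26.17: other taxable items → 5.25% → £1.373925
Wall clock £21.76: other taxable items → 5.25% → £1.1424
Sourdough loaf £7.44: unprepared food → 0% → £0.00
Desk lamp £53.44: household furniture, buyer-exempt → 0% → £0.00
Olive oil (1 L) £24.94: unprepared food → 0% → £0.00
Picture frame (8x10) £25.53: other taxable items → 5.25% → £1.340325
First-aid kit £17.17: over-the-counter medicine → 8.5% → £1.45945
Granola (1 lb) £4.98: unprepared food → 0% → £0.00
Peanut butter £7.06: unprepared food → 0% → £0.00
Acetaminophen (200 ct) £14.43: over-the-counter medicine → 8.5% → £1.22655
Subtotal = £355.18; unrounded tax = £6.54265 → £6.54; total due = £361.72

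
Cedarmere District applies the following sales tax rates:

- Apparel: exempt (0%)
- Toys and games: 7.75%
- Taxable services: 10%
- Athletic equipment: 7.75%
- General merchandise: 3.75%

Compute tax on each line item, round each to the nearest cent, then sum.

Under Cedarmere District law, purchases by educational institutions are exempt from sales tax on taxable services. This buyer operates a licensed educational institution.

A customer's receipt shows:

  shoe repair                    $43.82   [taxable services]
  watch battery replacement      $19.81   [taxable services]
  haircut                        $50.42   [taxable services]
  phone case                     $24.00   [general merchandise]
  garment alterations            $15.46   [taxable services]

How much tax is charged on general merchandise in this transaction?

Phone case $24.00: general merchandise → 3.75% → $0.90
Tax on general merchandise = $0.90

$0.90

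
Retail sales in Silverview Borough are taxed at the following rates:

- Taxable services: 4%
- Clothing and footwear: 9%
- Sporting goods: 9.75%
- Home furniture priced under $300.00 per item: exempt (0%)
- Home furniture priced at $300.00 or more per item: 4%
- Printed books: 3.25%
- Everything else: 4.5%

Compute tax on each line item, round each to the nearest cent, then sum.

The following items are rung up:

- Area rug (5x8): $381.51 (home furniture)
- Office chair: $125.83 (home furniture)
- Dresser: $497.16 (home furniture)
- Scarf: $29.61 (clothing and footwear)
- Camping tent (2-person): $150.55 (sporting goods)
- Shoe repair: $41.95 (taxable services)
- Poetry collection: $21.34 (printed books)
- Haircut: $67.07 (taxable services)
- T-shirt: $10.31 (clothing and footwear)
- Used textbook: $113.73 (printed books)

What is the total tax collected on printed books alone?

Poetry collection $21.34: printed books → 3.25% → $0.69
Used textbook $113.73: printed books → 3.25% → $3.70
Tax on printed books = $0.69 + $3.70 = $4.39

$4.39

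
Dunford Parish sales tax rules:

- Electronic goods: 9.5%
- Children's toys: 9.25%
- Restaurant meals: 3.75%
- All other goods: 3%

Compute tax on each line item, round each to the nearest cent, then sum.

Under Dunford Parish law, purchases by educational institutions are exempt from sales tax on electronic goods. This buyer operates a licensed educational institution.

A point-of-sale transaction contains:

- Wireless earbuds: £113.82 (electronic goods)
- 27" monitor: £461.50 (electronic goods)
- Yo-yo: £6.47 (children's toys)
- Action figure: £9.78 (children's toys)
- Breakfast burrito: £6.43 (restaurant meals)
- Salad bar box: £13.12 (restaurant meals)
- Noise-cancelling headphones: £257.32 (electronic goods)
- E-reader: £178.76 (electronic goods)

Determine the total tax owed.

Wireless earbuds £113.82: electronic goods, buyer-exempt → 0% → £0.00
27" monitor £461.50: electronic goods, buyer-exempt → 0% → £0.00
Yo-yo £6.47: children's toys → 9.25% → £0.60
Action figure £9.78: children's toys → 9.25% → £0.90
Breakfast burrito £6.43: restaurant meals → 3.75% → £0.24
Salad bar box £13.12: restaurant meals → 3.75% → £0.49
Noise-cancelling headphones £257.32: electronic goods, buyer-exempt → 0% → £0.00
E-reader £178.76: electronic goods, buyer-exempt → 0% → £0.00
Total tax = £0.60 + £0.90 + £0.24 + £0.49 = £2.23

£2.23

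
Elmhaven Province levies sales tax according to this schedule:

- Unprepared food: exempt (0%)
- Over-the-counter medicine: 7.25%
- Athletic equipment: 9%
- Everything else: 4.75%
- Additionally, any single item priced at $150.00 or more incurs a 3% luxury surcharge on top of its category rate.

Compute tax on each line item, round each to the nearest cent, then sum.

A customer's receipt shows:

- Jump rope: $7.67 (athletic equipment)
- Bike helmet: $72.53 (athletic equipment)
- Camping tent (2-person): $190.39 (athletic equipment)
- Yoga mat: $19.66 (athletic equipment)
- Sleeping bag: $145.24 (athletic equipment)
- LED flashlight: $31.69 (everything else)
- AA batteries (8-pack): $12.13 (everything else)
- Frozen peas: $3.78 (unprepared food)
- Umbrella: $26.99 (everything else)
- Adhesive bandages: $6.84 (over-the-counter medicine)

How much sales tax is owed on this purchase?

$48.78

Jump rope $7.67: athletic equipment → 9% → $0.69
Bike helmet $72.53: athletic equipment → 9% → $6.53
Camping tent (2-person) $190.39: athletic equipment → 9% + 3% surcharge = 12% → $22.85
Yoga mat $19.66: athletic equipment → 9% → $1.77
Sleeping bag $145.24: athletic equipment → 9% → $13.07
LED flashlight $31.69: everything else → 4.75% → $1.51
AA batteries (8-pack) $12.13: everything else → 4.75% → $0.58
Frozen peas $3.78: unprepared food → 0% → $0.00
Umbrella $26.99: everything else → 4.75% → $1.28
Adhesive bandages $6.84: over-the-counter medicine → 7.25% → $0.50
Total tax = $0.69 + $6.53 + $22.85 + $1.77 + $13.07 + $1.51 + $0.58 + $1.28 + $0.50 = $48.78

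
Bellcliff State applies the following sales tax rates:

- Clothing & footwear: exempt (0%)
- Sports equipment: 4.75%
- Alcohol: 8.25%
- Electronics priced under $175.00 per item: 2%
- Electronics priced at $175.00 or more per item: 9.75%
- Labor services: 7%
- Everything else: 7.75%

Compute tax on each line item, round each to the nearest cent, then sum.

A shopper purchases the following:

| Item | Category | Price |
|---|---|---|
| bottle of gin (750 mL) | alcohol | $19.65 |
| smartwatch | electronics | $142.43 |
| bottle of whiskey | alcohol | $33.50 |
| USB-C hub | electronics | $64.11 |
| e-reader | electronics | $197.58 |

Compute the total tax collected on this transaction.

$27.77

Bottle of gin (750 mL) $19.65: alcohol → 8.25% → $1.62
Smartwatch $142.43: electronics, under $175.00 → 2% → $2.85
Bottle of whiskey $33.50: alcohol → 8.25% → $2.76
USB-C hub $64.11: electronics, under $175.00 → 2% → $1.28
E-reader $197.58: electronics, $175.00 or more → 9.75% → $19.26
Total tax = $1.62 + $2.85 + $2.76 + $1.28 + $19.26 = $27.77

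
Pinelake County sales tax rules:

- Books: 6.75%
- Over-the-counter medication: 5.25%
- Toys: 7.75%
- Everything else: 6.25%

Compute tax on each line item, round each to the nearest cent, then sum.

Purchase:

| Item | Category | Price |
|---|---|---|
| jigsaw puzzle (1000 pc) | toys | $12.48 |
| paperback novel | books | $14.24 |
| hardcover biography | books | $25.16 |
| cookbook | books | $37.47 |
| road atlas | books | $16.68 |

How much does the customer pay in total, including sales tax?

$113.32

Jigsaw puzzle (1000 pc) $12.48: toys → 7.75% → $0.97
Paperback novel $14.24: books → 6.75% → $0.96
Hardcover biography $25.16: books → 6.75% → $1.70
Cookbook $37.47: books → 6.75% → $2.53
Road atlas $16.68: books → 6.75% → $1.13
Subtotal = $106.03; tax = $7.29; total due = $113.32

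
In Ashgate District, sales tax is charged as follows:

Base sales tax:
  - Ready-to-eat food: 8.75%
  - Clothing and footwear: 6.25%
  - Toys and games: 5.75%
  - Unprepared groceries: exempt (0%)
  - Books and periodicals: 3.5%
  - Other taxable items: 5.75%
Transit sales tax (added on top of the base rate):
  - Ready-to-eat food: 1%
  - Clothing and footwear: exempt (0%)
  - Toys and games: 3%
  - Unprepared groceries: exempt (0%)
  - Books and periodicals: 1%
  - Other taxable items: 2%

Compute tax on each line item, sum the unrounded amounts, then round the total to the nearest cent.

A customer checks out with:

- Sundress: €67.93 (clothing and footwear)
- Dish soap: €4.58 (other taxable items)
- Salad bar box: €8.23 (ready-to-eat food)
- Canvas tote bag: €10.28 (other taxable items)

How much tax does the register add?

Sundress €67.93: clothing and footwear → 6.25% + 0% transit = 6.25% → €4.245625
Dish soap €4.58: other taxable items → 5.75% + 2% transit = 7.75% → €0.35495
Salad bar box €8.23: ready-to-eat food → 8.75% + 1% transit = 9.75% → €0.802425
Canvas tote bag €10.28: other taxable items → 5.75% + 2% transit = 7.75% → €0.7967
Unrounded tax sum = €6.1997 → €6.20

€6.20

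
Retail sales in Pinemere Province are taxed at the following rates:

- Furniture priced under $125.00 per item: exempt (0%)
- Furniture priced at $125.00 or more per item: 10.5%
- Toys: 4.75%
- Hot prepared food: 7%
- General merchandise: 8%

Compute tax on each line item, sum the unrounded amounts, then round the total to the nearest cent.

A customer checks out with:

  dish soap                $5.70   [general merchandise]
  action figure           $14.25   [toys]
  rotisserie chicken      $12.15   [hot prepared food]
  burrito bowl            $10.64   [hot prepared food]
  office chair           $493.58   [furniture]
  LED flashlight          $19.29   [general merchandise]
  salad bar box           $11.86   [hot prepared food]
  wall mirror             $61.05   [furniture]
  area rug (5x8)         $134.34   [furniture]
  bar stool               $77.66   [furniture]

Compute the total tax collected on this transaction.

$71.03

Dish soap $5.70: general merchandise → 8% → $0.456
Action figure $14.25: toys → 4.75% → $0.676875
Rotisserie chicken $12.15: hot prepared food → 7% → $0.8505
Burrito bowl $10.64: hot prepared food → 7% → $0.7448
Office chair $493.58: furniture, $125.00 or more → 10.5% → $51.8259
LED flashlight $19.29: general merchandise → 8% → $1.5432
Salad bar box $11.86: hot prepared food → 7% → $0.8302
Wall mirror $61.05: furniture, under $125.00 → 0% → $0.00
Area rug (5x8) $134.34: furniture, $125.00 or more → 10.5% → $14.1057
Bar stool $77.66: furniture, under $125.00 → 0% → $0.00
Unrounded tax sum = $71.033175 → $71.03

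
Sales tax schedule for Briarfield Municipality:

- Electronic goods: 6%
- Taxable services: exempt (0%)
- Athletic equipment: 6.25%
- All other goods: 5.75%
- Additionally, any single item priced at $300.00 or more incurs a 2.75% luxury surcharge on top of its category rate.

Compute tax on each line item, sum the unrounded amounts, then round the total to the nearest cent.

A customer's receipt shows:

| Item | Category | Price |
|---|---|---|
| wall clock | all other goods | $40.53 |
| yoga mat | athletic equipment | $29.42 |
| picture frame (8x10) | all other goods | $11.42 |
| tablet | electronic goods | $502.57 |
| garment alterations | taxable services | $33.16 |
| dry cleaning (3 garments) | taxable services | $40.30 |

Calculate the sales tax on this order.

Wall clock $40.53: all other goods → 5.75% → $2.330475
Yoga mat $29.42: athletic equipment → 6.25% → $1.83875
Picture frame (8x10) $11.42: all other goods → 5.75% → $0.65665
Tablet $502.57: electronic goods → 6% + 2.75% surcharge = 8.75% → $43.974875
Garment alterations $33.16: taxable services → 0% → $0.00
Dry cleaning (3 garments) $40.30: taxable services → 0% → $0.00
Unrounded tax sum = $48.80075 → $48.80

$48.80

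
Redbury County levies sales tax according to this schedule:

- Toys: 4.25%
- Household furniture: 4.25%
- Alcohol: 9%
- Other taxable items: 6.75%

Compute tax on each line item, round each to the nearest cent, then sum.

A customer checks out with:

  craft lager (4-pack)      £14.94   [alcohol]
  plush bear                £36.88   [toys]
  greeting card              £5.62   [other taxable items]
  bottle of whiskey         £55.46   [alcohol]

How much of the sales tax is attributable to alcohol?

Craft lager (4-pack) £14.94: alcohol → 9% → £1.34
Bottle of whiskey £55.46: alcohol → 9% → £4.99
Tax on alcohol = £1.34 + £4.99 = £6.33

£6.33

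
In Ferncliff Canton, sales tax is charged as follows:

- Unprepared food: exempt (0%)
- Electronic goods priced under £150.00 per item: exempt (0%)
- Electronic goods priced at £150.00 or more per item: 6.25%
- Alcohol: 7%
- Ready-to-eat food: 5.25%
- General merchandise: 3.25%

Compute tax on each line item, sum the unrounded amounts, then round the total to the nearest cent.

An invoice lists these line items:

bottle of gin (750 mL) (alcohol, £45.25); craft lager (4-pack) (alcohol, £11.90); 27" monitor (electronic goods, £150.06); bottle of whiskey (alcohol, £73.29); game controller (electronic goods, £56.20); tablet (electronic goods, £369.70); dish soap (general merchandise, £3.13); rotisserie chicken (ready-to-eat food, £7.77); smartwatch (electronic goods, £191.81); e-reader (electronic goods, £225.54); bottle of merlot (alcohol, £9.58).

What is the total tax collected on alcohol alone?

Bottle of gin (750 mL) £45.25: alcohol → 7% → £3.1675
Craft lager (4-pack) £11.90: alcohol → 7% → £0.833
Bottle of whiskey £73.29: alcohol → 7% → £5.1303
Bottle of merlot £9.58: alcohol → 7% → £0.6706
Tax on alcohol: unrounded sum = £9.8014 → £9.80

£9.80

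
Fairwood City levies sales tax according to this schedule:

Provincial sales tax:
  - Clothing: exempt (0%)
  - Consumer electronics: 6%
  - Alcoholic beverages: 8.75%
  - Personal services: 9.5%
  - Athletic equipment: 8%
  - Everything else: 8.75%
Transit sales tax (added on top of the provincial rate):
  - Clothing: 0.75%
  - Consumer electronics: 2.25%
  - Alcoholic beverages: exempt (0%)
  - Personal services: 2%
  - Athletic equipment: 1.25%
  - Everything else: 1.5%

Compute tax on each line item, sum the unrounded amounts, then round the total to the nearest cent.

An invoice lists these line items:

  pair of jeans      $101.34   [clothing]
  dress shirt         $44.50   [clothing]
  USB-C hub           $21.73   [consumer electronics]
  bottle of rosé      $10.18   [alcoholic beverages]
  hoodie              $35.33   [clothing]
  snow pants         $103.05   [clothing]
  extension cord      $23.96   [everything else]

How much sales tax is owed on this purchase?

Pair of jeans $101.34: clothing → 0% + 0.75% transit = 0.75% → $0.76005
Dress shirt $44.50: clothing → 0% + 0.75% transit = 0.75% → $0.33375
USB-C hub $21.73: consumer electronics → 6% + 2.25% transit = 8.25% → $1.792725
Bottle of rosé $10.18: alcoholic beverages → 8.75% + 0% transit = 8.75% → $0.89075
Hoodie $35.33: clothing → 0% + 0.75% transit = 0.75% → $0.264975
Snow pants $103.05: clothing → 0% + 0.75% transit = 0.75% → $0.772875
Extension cord $23.96: everything else → 8.75% + 1.5% transit = 10.25% → $2.4559
Unrounded tax sum = $7.271025 → $7.27

$7.27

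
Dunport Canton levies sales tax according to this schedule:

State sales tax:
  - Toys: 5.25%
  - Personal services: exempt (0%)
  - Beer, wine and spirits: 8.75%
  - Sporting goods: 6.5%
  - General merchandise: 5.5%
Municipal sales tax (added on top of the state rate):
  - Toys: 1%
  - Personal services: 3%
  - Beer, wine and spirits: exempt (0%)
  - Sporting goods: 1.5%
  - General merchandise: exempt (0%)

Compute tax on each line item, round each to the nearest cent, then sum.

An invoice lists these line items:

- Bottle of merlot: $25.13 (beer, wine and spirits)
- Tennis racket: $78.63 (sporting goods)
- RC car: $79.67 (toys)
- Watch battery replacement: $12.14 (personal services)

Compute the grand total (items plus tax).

$209.40

Bottle of merlot $25.13: beer, wine and spirits → 8.75% + 0% municipal = 8.75% → $2.20
Tennis racket $78.63: sporting goods → 6.5% + 1.5% municipal = 8% → $6.29
RC car $79.67: toys → 5.25% + 1% municipal = 6.25% → $4.98
Watch battery replacement $12.14: personal services → 0% + 3% municipal = 3% → $0.36
Subtotal = $195.57; tax = $13.83; total due = $209.40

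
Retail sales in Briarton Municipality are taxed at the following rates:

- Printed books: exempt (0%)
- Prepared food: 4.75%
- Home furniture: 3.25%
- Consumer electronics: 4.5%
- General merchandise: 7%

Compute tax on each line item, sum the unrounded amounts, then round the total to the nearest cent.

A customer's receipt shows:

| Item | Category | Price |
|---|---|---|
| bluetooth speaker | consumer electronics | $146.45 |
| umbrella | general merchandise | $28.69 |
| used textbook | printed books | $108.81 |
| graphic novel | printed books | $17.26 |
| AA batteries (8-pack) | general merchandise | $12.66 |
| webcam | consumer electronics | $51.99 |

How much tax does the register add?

Bluetooth speaker $146.45: consumer electronics → 4.5% → $6.59025
Umbrella $28.69: general merchandise → 7% → $2.0083
Used textbook $108.81: printed books → 0% → $0.00
Graphic novel $17.26: printed books → 0% → $0.00
AA batteries (8-pack) $12.66: general merchandise → 7% → $0.8862
Webcam $51.99: consumer electronics → 4.5% → $2.33955
Unrounded tax sum = $11.8243 → $11.82

$11.82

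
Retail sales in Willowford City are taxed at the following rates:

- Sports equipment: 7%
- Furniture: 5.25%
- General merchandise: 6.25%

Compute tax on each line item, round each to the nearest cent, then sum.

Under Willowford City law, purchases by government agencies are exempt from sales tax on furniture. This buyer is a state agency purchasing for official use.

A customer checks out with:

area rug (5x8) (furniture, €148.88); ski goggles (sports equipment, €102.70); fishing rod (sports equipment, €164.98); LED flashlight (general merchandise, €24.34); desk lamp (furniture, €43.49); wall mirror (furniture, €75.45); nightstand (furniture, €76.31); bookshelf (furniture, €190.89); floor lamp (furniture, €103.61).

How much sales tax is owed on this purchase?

Area rug (5x8) €148.88: furniture, buyer-exempt → 0% → €0.00
Ski goggles €102.70: sports equipment → 7% → €7.19
Fishing rod €164.98: sports equipment → 7% → €11.55
LED flashlight €24.34: general merchandise → 6.25% → €1.52
Desk lamp €43.49: furniture, buyer-exempt → 0% → €0.00
Wall mirror €75.45: furniture, buyer-exempt → 0% → €0.00
Nightstand €76.31: furniture, buyer-exempt → 0% → €0.00
Bookshelf €190.89: furniture, buyer-exempt → 0% → €0.00
Floor lamp €103.61: furniture, buyer-exempt → 0% → €0.00
Total tax = €7.19 + €11.55 + €1.52 = €20.26

€20.26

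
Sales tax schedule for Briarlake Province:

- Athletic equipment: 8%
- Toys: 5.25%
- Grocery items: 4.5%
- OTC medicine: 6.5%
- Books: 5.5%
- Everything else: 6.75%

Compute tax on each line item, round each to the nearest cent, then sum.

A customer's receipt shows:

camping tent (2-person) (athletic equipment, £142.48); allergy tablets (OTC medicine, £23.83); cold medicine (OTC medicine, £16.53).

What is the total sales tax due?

£14.02

Camping tent (2-person) £142.48: athletic equipment → 8% → £11.40
Allergy tablets £23.83: OTC medicine → 6.5% → £1.55
Cold medicine £16.53: OTC medicine → 6.5% → £1.07
Total tax = £11.40 + £1.55 + £1.07 = £14.02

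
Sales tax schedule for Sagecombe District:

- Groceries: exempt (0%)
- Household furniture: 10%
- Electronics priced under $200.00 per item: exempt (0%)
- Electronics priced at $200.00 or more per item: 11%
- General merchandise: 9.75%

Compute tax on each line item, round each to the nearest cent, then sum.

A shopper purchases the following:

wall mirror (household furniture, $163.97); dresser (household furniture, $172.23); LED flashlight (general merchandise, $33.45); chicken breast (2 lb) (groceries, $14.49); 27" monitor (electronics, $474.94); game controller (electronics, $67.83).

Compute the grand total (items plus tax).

$1016.03

Wall mirror $163.97: household furniture → 10% → $16.40
Dresser $172.23: household furniture → 10% → $17.22
LED flashlight $33.45: general merchandise → 9.75% → $3.26
Chicken breast (2 lb) $14.49: groceries → 0% → $0.00
27" monitor $474.94: electronics, $200.00 or more → 11% → $52.24
Game controller $67.83: electronics, under $200.00 → 0% → $0.00
Subtotal = $926.91; tax = $89.12; total due = $1016.03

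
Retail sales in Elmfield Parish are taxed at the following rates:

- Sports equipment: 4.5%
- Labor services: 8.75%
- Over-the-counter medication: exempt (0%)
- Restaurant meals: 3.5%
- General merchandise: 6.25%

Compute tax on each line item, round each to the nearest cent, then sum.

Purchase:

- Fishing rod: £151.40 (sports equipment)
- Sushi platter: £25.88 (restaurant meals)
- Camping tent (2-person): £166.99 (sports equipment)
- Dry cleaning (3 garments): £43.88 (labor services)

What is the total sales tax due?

£19.07

Fishing rod £151.40: sports equipment → 4.5% → £6.81
Sushi platter £25.88: restaurant meals → 3.5% → £0.91
Camping tent (2-person) £166.99: sports equipment → 4.5% → £7.51
Dry cleaning (3 garments) £43.88: labor services → 8.75% → £3.84
Total tax = £6.81 + £0.91 + £7.51 + £3.84 = £19.07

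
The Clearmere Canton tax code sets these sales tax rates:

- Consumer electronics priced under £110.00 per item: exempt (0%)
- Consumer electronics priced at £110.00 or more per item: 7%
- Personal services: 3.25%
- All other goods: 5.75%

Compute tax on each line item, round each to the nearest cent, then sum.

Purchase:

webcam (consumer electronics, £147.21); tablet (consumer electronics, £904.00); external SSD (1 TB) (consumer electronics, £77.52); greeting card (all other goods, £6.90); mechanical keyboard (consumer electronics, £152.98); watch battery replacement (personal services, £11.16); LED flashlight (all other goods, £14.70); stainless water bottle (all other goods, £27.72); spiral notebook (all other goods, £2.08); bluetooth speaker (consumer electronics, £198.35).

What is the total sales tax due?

Webcam £147.21: consumer electronics, £110.00 or more → 7% → £10.30
Tablet £904.00: consumer electronics, £110.00 or more → 7% → £63.28
External SSD (1 TB) £77.52: consumer electronics, under £110.00 → 0% → £0.00
Greeting card £6.90: all other goods → 5.75% → £0.40
Mechanical keyboard £152.98: consumer electronics, £110.00 or more → 7% → £10.71
Watch battery replacement £11.16: personal services → 3.25% → £0.36
LED flashlight £14.70: all other goods → 5.75% → £0.85
Stainless water bottle £27.72: all other goods → 5.75% → £1.59
Spiral notebook £2.08: all other goods → 5.75% → £0.12
Bluetooth speaker £198.35: consumer electronics, £110.00 or more → 7% → £13.88
Total tax = £10.30 + £63.28 + £0.40 + £10.71 + £0.36 + £0.85 + £1.59 + £0.12 + £13.88 = £101.49

£101.49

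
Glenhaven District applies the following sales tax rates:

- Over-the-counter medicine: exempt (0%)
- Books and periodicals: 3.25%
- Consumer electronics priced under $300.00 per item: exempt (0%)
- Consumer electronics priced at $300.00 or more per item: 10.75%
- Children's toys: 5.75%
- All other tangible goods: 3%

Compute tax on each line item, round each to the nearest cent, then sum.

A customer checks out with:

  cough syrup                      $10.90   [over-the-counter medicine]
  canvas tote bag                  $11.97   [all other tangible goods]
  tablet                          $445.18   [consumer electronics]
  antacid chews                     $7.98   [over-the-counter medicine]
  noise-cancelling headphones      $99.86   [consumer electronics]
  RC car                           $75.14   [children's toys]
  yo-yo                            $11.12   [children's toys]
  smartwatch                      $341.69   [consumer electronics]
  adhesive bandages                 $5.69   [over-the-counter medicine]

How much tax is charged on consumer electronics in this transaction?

$84.59

Tablet $445.18: consumer electronics, $300.00 or more → 10.75% → $47.86
Noise-cancelling headphones $99.86: consumer electronics, under $300.00 → 0% → $0.00
Smartwatch $341.69: consumer electronics, $300.00 or more → 10.75% → $36.73
Tax on consumer electronics = $47.86 + $0.00 + $36.73 = $84.59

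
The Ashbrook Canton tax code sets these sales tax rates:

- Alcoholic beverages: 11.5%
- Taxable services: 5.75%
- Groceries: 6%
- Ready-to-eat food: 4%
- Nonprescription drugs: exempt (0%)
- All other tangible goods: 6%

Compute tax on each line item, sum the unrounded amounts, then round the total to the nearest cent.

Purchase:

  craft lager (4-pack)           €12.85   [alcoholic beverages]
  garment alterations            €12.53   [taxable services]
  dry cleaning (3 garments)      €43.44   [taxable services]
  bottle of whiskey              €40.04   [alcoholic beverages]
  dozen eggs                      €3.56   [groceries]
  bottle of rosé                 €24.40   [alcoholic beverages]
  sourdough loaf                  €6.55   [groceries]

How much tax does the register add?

€12.71

Craft lager (4-pack) €12.85: alcoholic beverages → 11.5% → €1.47775
Garment alterations €12.53: taxable services → 5.75% → €0.720475
Dry cleaning (3 garments) €43.44: taxable services → 5.75% → €2.4978
Bottle of whiskey €40.04: alcoholic beverages → 11.5% → €4.6046
Dozen eggs €3.56: groceries → 6% → €0.2136
Bottle of rosé €24.40: alcoholic beverages → 11.5% → €2.806
Sourdough loaf €6.55: groceries → 6% → €0.393
Unrounded tax sum = €12.713225 → €12.71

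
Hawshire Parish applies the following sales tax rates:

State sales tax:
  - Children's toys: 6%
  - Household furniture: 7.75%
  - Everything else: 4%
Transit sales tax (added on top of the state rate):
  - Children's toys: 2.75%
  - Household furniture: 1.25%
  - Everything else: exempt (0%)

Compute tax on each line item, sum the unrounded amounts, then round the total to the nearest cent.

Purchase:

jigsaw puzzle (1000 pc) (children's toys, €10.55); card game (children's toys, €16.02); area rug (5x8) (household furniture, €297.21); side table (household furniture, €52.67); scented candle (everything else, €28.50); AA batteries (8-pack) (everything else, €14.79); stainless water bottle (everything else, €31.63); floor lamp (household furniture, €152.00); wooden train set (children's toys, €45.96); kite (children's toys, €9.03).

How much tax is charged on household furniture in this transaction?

Area rug (5x8) €297.21: household furniture → 7.75% + 1.25% transit = 9% → €26.7489
Side table €52.67: household furniture → 7.75% + 1.25% transit = 9% → €4.7403
Floor lamp €152.00: household furniture → 7.75% + 1.25% transit = 9% → €13.68
Tax on household furniture: unrounded sum = €45.1692 → €45.17

€45.17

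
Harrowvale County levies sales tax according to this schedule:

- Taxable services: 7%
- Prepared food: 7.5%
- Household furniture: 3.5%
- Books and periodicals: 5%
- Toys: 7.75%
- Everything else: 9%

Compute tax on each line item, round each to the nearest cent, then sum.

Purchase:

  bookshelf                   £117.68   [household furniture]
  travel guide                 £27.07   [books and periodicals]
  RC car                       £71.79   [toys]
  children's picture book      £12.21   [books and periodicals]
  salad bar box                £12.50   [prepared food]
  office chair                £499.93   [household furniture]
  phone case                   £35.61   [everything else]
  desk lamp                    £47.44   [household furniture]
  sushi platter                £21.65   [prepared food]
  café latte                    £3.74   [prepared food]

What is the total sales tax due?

£36.84

Bookshelf £117.68: household furniture → 3.5% → £4.12
Travel guide £27.07: books and periodicals → 5% → £1.35
RC car £71.79: toys → 7.75% → £5.56
Children's picture book £12.21: books and periodicals → 5% → £0.61
Salad bar box £12.50: prepared food → 7.5% → £0.94
Office chair £499.93: household furniture → 3.5% → £17.50
Phone case £35.61: everything else → 9% → £3.20
Desk lamp £47.44: household furniture → 3.5% → £1.66
Sushi platter £21.65: prepared food → 7.5% → £1.62
Café latte £3.74: prepared food → 7.5% → £0.28
Total tax = £4.12 + £1.35 + £5.56 + £0.61 + £0.94 + £17.50 + £3.20 + £1.66 + £1.62 + £0.28 = £36.84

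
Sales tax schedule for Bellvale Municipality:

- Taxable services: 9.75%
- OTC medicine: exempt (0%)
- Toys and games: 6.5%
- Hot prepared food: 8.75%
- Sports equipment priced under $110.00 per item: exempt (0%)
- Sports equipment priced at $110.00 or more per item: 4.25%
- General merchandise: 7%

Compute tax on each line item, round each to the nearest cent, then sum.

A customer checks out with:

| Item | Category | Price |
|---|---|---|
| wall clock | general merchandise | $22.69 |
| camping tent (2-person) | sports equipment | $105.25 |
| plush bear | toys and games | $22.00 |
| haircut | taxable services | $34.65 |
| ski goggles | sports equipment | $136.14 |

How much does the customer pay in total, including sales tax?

Wall clock $22.69: general merchandise → 7% → $1.59
Camping tent (2-person) $105.25: sports equipment, under $110.00 → 0% → $0.00
Plush bear $22.00: toys and games → 6.5% → $1.43
Haircut $34.65: taxable services → 9.75% → $3.38
Ski goggles $136.14: sports equipment, $110.00 or more → 4.25% → $5.79
Subtotal = $320.73; tax = $12.19; total due = $332.92

$332.92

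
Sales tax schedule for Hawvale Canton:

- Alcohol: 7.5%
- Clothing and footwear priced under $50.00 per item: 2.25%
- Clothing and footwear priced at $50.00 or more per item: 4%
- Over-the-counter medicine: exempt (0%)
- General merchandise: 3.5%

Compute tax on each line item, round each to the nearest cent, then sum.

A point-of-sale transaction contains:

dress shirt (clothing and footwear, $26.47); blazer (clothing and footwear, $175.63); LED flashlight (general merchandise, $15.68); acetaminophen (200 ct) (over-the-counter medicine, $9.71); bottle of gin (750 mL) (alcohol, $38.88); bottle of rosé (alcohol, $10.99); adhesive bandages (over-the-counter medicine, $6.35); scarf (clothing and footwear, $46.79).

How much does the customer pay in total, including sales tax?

$343.47

Dress shirt $26.47: clothing and footwear, under $50.00 → 2.25% → $0.60
Blazer $175.63: clothing and footwear, $50.00 or more → 4% → $7.03
LED flashlight $15.68: general merchandise → 3.5% → $0.55
Acetaminophen (200 ct) $9.71: over-the-counter medicine → 0% → $0.00
Bottle of gin (750 mL) $38.88: alcohol → 7.5% → $2.92
Bottle of rosé $10.99: alcohol → 7.5% → $0.82
Adhesive bandages $6.35: over-the-counter medicine → 0% → $0.00
Scarf $46.79: clothing and footwear, under $50.00 → 2.25% → $1.05
Subtotal = $330.50; tax = $12.97; total due = $343.47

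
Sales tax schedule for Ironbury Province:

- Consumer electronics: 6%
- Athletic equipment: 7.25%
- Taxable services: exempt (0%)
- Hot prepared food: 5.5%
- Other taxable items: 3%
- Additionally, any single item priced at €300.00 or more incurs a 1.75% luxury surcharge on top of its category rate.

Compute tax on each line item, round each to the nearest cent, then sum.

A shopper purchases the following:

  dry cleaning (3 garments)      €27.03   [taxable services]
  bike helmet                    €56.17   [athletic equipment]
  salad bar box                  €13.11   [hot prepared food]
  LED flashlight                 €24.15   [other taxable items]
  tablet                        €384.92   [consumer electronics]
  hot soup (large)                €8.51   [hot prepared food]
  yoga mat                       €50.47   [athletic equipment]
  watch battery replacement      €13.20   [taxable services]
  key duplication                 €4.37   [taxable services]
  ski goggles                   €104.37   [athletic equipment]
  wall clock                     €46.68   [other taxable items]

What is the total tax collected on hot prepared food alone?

Salad bar box €13.11: hot prepared food → 5.5% → €0.72
Hot soup (large) €8.51: hot prepared food → 5.5% → €0.47
Tax on hot prepared food = €0.72 + €0.47 = €1.19

€1.19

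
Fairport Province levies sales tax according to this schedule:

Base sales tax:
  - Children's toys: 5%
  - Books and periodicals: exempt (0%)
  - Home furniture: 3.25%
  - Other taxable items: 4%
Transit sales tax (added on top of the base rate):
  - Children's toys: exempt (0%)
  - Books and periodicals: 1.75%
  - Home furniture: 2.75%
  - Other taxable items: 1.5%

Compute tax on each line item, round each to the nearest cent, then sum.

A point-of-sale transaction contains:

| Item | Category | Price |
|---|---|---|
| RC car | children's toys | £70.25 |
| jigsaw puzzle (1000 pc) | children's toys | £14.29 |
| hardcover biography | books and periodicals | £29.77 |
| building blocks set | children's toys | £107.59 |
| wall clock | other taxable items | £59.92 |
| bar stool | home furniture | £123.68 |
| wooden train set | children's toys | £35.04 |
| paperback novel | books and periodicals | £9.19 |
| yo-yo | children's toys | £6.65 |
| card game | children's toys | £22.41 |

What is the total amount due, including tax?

RC car £70.25: children's toys → 5% + 0% transit = 5% → £3.51
Jigsaw puzzle (1000 pc) £14.29: children's toys → 5% + 0% transit = 5% → £0.71
Hardcover biography £29.77: books and periodicals → 0% + 1.75% transit = 1.75% → £0.52
Building blocks set £107.59: children's toys → 5% + 0% transit = 5% → £5.38
Wall clock £59.92: other taxable items → 4% + 1.5% transit = 5.5% → £3.30
Bar stool £123.68: home furniture → 3.25% + 2.75% transit = 6% → £7.42
Wooden train set £35.04: children's toys → 5% + 0% transit = 5% → £1.75
Paperback novel £9.19: books and periodicals → 0% + 1.75% transit = 1.75% → £0.16
Yo-yo £6.65: children's toys → 5% + 0% transit = 5% → £0.33
Card game £22.41: children's toys → 5% + 0% transit = 5% → £1.12
Subtotal = £478.79; tax = £24.20; total due = £502.99

£502.99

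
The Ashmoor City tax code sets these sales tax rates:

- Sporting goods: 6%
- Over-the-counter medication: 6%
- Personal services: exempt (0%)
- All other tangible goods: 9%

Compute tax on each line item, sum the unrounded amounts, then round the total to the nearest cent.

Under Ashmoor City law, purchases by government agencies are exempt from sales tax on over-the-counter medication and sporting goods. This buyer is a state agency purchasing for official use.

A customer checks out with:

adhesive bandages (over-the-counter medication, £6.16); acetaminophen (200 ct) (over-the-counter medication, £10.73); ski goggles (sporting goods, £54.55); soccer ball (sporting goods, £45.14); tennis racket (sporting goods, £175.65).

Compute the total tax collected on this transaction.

Adhesive bandages £6.16: over-the-counter medication, buyer-exempt → 0% → £0.00
Acetaminophen (200 ct) £10.73: over-the-counter medication, buyer-exempt → 0% → £0.00
Ski goggles £54.55: sporting goods, buyer-exempt → 0% → £0.00
Soccer ball £45.14: sporting goods, buyer-exempt → 0% → £0.00
Tennis racket £175.65: sporting goods, buyer-exempt → 0% → £0.00
Unrounded tax sum = £0.00 → £0.00

£0.00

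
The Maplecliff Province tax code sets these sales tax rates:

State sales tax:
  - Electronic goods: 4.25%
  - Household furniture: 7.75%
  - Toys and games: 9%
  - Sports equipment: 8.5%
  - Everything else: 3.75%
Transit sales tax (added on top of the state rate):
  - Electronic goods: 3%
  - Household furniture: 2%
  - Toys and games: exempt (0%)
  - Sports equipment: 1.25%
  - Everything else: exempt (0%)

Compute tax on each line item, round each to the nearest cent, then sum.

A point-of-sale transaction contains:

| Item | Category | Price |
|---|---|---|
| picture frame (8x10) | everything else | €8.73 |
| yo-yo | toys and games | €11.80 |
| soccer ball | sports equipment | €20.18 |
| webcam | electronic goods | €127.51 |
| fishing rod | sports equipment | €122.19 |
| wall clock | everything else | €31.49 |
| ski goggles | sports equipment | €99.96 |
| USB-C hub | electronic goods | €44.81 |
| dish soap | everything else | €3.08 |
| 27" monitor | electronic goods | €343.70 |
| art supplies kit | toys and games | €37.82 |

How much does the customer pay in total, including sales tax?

Picture frame (8x10) €8.73: everything else → 3.75% + 0% transit = 3.75% → €0.33
Yo-yo €11.80: toys and games → 9% + 0% transit = 9% → €1.06
Soccer ball €20.18: sports equipment → 8.5% + 1.25% transit = 9.75% → €1.97
Webcam €127.51: electronic goods → 4.25% + 3% transit = 7.25% → €9.24
Fishing rod €122.19: sports equipment → 8.5% + 1.25% transit = 9.75% → €11.91
Wall clock €31.49: everything else → 3.75% + 0% transit = 3.75% → €1.18
Ski goggles €99.96: sports equipment → 8.5% + 1.25% transit = 9.75% → €9.75
USB-C hub €44.81: electronic goods → 4.25% + 3% transit = 7.25% → €3.25
Dish soap €3.08: everything else → 3.75% + 0% transit = 3.75% → €0.12
27" monitor €343.70: electronic goods → 4.25% + 3% transit = 7.25% → €24.92
Art supplies kit €37.82: toys and games → 9% + 0% transit = 9% → €3.40
Subtotal = €851.27; tax = €67.13; total due = €918.40

€918.40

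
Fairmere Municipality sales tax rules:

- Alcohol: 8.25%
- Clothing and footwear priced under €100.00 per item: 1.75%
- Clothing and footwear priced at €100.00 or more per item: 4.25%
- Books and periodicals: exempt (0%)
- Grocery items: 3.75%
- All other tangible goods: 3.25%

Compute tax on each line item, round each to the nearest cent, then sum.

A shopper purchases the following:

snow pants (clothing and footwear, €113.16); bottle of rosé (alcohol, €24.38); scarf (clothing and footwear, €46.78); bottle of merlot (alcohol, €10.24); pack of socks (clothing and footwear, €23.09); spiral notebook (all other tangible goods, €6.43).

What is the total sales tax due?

Snow pants €113.16: clothing and footwear, €100.00 or more → 4.25% → €4.81
Bottle of rosé €24.38: alcohol → 8.25% → €2.01
Scarf €46.78: clothing and footwear, under €100.00 → 1.75% → €0.82
Bottle of merlot €10.24: alcohol → 8.25% → €0.84
Pack of socks €23.09: clothing and footwear, under €100.00 → 1.75% → €0.40
Spiral notebook €6.43: all other tangible goods → 3.25% → €0.21
Total tax = €4.81 + €2.01 + €0.82 + €0.84 + €0.40 + €0.21 = €9.09

€9.09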